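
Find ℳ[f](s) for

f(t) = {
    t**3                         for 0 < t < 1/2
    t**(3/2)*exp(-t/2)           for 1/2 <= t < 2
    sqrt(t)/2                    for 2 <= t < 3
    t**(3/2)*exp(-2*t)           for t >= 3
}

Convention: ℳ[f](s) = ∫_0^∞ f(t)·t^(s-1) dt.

undo the shared t-power: t**(5/2) on [0, 1/2); t*exp(-t/2) on [1/2, 2); 1/2 on [2, 3); …
the shared t-power comes off first: t**(3/2) on [0, 1/2); exp(-t/2) on [1/2, 2); 1/(2*t) on [2, 3); …
linearity at 1/2, 2, 3 turns ℳ[f](s) into 4 summed integrals
over [0, 1/2), the kernel integral of t**3 enters the sum
on [1/2, 2) integrate f = t**(3/2)*exp(-t/2) against the kernel
segment [2, 3) carries sqrt(t)/2; integrate it
for t in [3, ∞): the term is ∫ t**(3/2)*exp(-2*t)·t^(s-1)

12**(1/2 - s)*(-32*2**(2*s)*6**(s + 1/2)*(s + 3)*(2*s + 1)*uppergamma(s + 3/2, 1) - 16*2**(2*s)*6**(s + 1/2)*(s + 3) + 16*24**(s + 1/2)*(s + 3)*(2*s + 1)*uppergamma(s + 3/2, 1/4) + 48*6**(2*s)*(s + 3) + 4*6**(s + 1/2)*(s + 3)*(2*s + 1)*uppergamma(s + 3/2, 6) + sqrt(2)*6**(s + 1/2)*(2*s + 1))/(96*(s + 3)*(2*s + 1))
  Re(s) > -3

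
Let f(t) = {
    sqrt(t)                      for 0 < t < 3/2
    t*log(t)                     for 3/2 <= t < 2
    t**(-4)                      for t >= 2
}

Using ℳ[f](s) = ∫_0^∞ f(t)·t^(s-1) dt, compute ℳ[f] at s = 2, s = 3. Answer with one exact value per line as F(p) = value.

F(2) = -9*log(3)/8 - 7/18 + 9*sqrt(6)/20 + 91*log(2)/24
F(3) = -81*log(3)/64 - 47/256 + 27*sqrt(6)/56 + 337*log(2)/64

summing 3 kernel integrals split by 3/2, 2 yields ℳ[f](s)
the [0, 3/2) slice contributes ∫ sqrt(t)·t^(s-1) dt
on [3/2, 2) integrate f = t*log(t) against the kernel
∫ over [2, ∞) of t**(-4)·t^(s-1) joins the sum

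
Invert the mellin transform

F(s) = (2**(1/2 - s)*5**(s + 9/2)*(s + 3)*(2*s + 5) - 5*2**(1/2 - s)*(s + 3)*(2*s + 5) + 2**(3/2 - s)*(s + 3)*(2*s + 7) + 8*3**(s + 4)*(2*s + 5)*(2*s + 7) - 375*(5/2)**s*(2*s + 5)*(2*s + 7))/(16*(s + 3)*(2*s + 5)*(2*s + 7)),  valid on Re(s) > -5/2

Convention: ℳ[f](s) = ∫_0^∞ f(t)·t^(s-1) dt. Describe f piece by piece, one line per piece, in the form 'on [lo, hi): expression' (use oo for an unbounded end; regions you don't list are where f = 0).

on [0, 1/2): t**(5/2)/2
on [1/2, 5/2): 5*t**(7/2)/2
on [5/2, 3): 3*t**3/2

the 3 pieces separated at 1/2, 5/2 each add one integral
the [0, 1/2) slice contributes ∫ t**(5/2)/2·t^(s-1) dt
on [1/2, 5/2): add ∫ 5*t**(7/2)/2·t^(s-1) dt
for t in [5/2, 3): the term is ∫ 3*t**3/2·t^(s-1)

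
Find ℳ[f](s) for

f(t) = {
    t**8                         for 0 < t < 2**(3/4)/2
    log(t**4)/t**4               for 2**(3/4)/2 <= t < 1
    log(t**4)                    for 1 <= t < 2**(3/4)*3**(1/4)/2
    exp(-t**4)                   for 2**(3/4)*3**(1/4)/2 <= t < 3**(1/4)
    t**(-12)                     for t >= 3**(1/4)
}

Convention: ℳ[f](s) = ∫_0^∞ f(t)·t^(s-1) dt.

reversing the power substitution: t**4 on [0, sqrt(2)/2); log(t**2)/t**2 on [sqrt(2)/2, 1); log(t**2) on [1, sqrt(6)/2); …
peel off the power substitution: t**2 on [0, 1/2); log(t)/t on [1/2, 1); log(t) on [1, 3/2); …
summing 5 kernel integrals split by 2**(3/4)/2, 1, 2**(3/4)*3**(1/4)/2, 3**(1/4) yields ℳ[f](s)
∫ t**8·t^(s-1) over [0, 2**(3/4)/2)
piece [2**(3/4)/2, 1): integrate log(t**4)/t**4 against the kernel
[1, 2**(3/4)*3**(1/4)/2) adds the kernel integral of log(t**4)
between 2**(3/4)*3**(1/4)/2 and 3**(1/4) the integrand is exp(-t**4)·t^(s-1)
[3**(1/4), ∞) adds the kernel integral of t**(-12)

(27*2**(s/4)*s**2*(s/4 - 3)*(s/4 + 2)*(s**2/16 - s/2 + 1)*uppergamma(s/4, 3/2)/4 - 27*2**(s/4)*s**2*(s/4 - 3)*(s/4 + 2)*(s**2/16 - s/2 + 1)*uppergamma(s/4, 3)/4 - 27*2**(s/4)*s**2*(s/4 - 3)*(s/4 + 2)/4 + 108*2**(s/4)*(s/4 - 3)*(s/4 + 2)*(s**2/16 - s/2 + 1) - 27*3**(s/4)*s*(s/4 - 3)*(s/4 + 2)*(s**2/16 - s/2 + 1)*log(2) + 27*3**(s/4)*s*(s/4 - 3)*(s/4 + 2)*(s**2/16 - s/2 + 1)*log(3) - 108*3**(s/4)*(s/4 - 3)*(s/4 + 2)*(s**2/16 - s/2 + 1) - 6**(s/4)*s**2*(s/4 + 2)*(s**2/16 - s/2 + 1)/4 + 27*s**3*(s/4 - 3)*(s/4 + 2)*log(2)/8 - 27*s**2*(s/4 - 3)*(s/4 + 2)*log(2)/2 + 27*s**2*(s/4 - 3)*(s/4 + 2)/2 + 27*s**2*(s/4 - 3)*(s**2/16 - s/2 + 1)/16)/(27*2**(s/4)*s**2*(s/4 - 3)*(s/4 + 2)*(s**2/16 - s/2 + 1))
  -8 < Re(s) < 12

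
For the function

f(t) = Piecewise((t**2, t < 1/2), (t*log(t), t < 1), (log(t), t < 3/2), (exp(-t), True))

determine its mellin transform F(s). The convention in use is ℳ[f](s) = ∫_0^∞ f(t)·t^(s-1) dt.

integrate the 4 segments split at 1/2, 1, 3/2, then add the results
segment [0, 1/2) carries t**2; integrate it
the [1/2, 1) slice contributes ∫ t*log(t)·t^(s-1) dt
segment [1, 3/2) carries log(t); integrate it
∫ exp(-t)·t^(s-1) over [3/2, ∞)

(4*2**s*s**2*(s + 2)*(s**2 + 2*s + 1)*uppergamma(s, 3/2) - 4*2**s*s**2*(s + 2) + 4*2**s*(s + 2)*(s**2 + 2*s + 1) + 3**s*s*(s + 2)*(-4*log(2) + 4*log(3))*(s**2 + 2*s + 1) - 4*3**s*(s + 2)*(s**2 + 2*s + 1) + s**3*(s + 2)*log(4) + s**2*(s + 2)*log(4) + 2*s**2*(s + 2) + s**2*(s**2 + 2*s + 1))/(4*2**s*s**2*(s + 2)*(s**2 + 2*s + 1))
  Re(s) > -2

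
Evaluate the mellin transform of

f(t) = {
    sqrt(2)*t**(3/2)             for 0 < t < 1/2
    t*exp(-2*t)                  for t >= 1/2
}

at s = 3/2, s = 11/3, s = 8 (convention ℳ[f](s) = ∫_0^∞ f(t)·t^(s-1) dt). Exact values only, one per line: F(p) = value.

peel off the shared t-power: sqrt(2)*t**(5/2) on [0, 1/2); t**2*exp(-2*t) on [1/2, ∞)
remove the shared t-power first: sqrt(2)*sqrt(t) on [0, 1/2); exp(-2*t) on [1/2, ∞)
strip the common scale on t: sqrt(t) on [0, 1); exp(-t) on [1, ∞)
summing 2 kernel integrals split by 1/2 yields ℳ[f](s)
the [0, 1/2) slice contributes ∫ sqrt(2)*t**(3/2)·t^(s-1) dt
piece [1/2, ∞): integrate t*exp(-2*t) against the kernel

F(3/2) = sqrt(2)*(E*(9*sqrt(pi)*erfc(1) + 4) + 30)*exp(-1)/96
F(11/3) = 2**(1/3)*(6 + 31*uppergamma(14/3, 1))/992
F(8) = 1/4864 + 109601*exp(-1)/512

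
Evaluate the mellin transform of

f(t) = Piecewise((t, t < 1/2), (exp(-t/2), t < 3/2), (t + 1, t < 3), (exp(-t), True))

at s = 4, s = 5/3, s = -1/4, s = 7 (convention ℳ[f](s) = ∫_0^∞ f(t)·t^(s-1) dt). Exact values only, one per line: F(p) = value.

F(4) = -807*exp(-3/4)/4 + 78*exp(-3) + 21143/320 + 493*exp(-1/4)/4
F(5/3) = 2**(1/3)*(-279*3**(2/3) - 640*2**(1/3)*uppergamma(5/3, 3/4) + 15 + 160*2**(2/3)*uppergamma(5/3, 3) + 640*2**(1/3)*uppergamma(5/3, 1/4) + 828*6**(2/3))/320
F(-1/4) = 2**(1/4)*(-3*sqrt(2)*uppergamma(-1/4, 3/4) + 3*2**(3/4)*uppergamma(-1/4, 3) + 4 + 3*sqrt(2)*uppergamma(-1/4, 1/4) + 4*3**(3/4))/6
F(7) = -6243201*exp(-3/4)/32 + 13977*exp(-3) + 1009711/896 + 3786745*exp(-1/4)/32

cuts at 1/2, 3/2, 3: linearity sums the 4 kernel integrals
∫ over [0, 1/2) of t·t^(s-1) joins the sum
∫ over [1/2, 3/2) of exp(-t/2)·t^(s-1) joins the sum
∫ over [3/2, 3) of (t + 1)·t^(s-1) joins the sum
segment [3, ∞) carries exp(-t); integrate it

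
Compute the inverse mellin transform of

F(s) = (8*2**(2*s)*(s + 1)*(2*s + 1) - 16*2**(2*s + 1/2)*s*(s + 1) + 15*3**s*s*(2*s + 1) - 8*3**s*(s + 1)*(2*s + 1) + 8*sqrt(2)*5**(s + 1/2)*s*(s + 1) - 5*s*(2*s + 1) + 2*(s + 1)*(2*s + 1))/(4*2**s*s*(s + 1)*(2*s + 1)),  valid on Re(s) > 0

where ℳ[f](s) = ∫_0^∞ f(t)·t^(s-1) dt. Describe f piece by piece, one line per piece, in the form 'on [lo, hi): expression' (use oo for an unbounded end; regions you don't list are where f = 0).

the 4 pieces separated at 1/2, 3/2, 2 each add one integral
between 0 and 1/2 the integrand is 1/2·t^(s-1)
piece [1/2, 3/2): integrate 5*t/2 against the kernel
for t in [3/2, 2): the term is ∫ 2·t^(s-1)
on [2, 5/2): add ∫ 2*sqrt(t)·t^(s-1) dt

on [0, 1/2): 1/2
on [1/2, 3/2): 5*t/2
on [3/2, 2): 2
on [2, 5/2): 2*sqrt(t)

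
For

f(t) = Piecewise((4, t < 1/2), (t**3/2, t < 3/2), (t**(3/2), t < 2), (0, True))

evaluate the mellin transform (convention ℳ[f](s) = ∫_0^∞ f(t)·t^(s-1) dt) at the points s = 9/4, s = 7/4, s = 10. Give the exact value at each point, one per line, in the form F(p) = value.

F(9/4) = 2**(3/4)*(-2268*sqrt(2)*3**(3/4) + 3645*3**(1/4) + 23729)/10080
F(7/4) = 2**(1/4)*(-14364*sqrt(2)*3**(1/4) + 7371*3**(3/4) + 83813)/27664
F(10) = -177147*sqrt(6)/47104 + 3986013/532480 + 4096*sqrt(2)/23

slice at 1/2, 3/2, transform all 3 pieces, and sum them
∫ 4·t^(s-1) over [0, 1/2)
on [1/2, 3/2): add ∫ t**3/2·t^(s-1) dt
segment [3/2, 2) carries t**(3/2); integrate it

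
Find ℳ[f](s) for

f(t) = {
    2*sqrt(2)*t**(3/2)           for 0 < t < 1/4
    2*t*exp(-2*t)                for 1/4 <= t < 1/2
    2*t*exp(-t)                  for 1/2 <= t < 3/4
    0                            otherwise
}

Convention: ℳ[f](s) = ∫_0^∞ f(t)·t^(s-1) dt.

(4*2**(2*s)*(2*s + 3)*uppergamma(s + 1, 1/2) - 4*2**(2*s)*(2*s + 3)*uppergamma(s + 1, 3/4) + 2*2**s*(2*s + 3)*uppergamma(s + 1, 1/2) - 2*2**s*(2*s + 3)*uppergamma(s + 1, 1) + sqrt(2))/(2*2**(2*s)*(2*s + 3))
  Re(s) > -3/2

back out the common scale on t: t**(3/2) on [0, 1/2); t*exp(-t) on [1/2, 1); t*exp(-t/2) on [1, 3/2)
the shared t-power comes off first: sqrt(t) on [0, 1/2); exp(-t) on [1/2, 1); exp(-t/2) on [1, 3/2)
cuts at 1/4, 1/2: linearity sums the 3 kernel integrals
∫ over [0, 1/4) of 2*sqrt(2)*t**(3/2)·t^(s-1) joins the sum
segment 1/4 to 1/2 holds 2*t*exp(-2*t); add its integral
∫ over [1/2, 3/4) of 2*t*exp(-t)·t^(s-1) joins the sum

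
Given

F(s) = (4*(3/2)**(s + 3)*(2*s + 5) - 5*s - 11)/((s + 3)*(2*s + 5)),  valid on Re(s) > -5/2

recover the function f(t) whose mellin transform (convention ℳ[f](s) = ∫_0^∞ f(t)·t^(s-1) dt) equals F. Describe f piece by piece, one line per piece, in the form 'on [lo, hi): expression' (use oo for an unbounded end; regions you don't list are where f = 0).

f breaks at 1 into 2 integrals to sum
∫ 3*t**(5/2)/2·t^(s-1) over [0, 1)
∫ 4*t**3·t^(s-1) over [1, 3/2)

on [0, 1): 3*t**(5/2)/2
on [1, 3/2): 4*t**3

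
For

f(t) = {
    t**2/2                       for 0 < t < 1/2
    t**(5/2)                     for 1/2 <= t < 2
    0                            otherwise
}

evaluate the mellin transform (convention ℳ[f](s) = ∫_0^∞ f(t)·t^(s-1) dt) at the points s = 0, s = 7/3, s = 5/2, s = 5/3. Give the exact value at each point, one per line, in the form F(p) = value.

F(0) = 1/16 + 31*sqrt(2)/20
F(7/3) = -3*2**(1/6)/464 + 3*2**(2/3)/832 + 96*2**(5/6)/29
F(5/2) = sqrt(2)/288 + 1023/160
F(5/3) = -3*2**(5/6)/400 + 3*2**(1/3)/352 + 96*2**(1/6)/25

integrate the 2 segments split at 1/2, then add the results
segment [0, 1/2) carries t**2/2; integrate it
on [1/2, 2): add ∫ t**(5/2)·t^(s-1) dt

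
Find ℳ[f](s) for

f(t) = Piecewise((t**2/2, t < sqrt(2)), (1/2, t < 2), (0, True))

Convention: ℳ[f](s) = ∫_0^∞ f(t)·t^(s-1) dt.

2**(s/2 - 1)*(2**(s/2)*(s + 2) + s - 2)/(s*(s + 2))
  Re(s) > -2

undo the power substitution: t/2 on [0, 2); 1/2 on [2, 4)
reversing the common scale on t: t on [0, 1); 1/2 on [1, 2)
summing 2 kernel integrals split by sqrt(2) yields ℳ[f](s)
over [0, sqrt(2)), the kernel integral of t**2/2 enters the sum
over [sqrt(2), 2), the kernel integral of 1/2 enters the sum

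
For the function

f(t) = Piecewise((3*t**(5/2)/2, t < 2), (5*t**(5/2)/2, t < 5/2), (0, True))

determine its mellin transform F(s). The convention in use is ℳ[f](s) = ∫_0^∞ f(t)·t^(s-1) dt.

(-2*2**(s + 5/2) + 5*(5/2)**(s + 5/2))/(2*s + 5)
  Re(s) > -5/2

f breaks at 2 into 2 integrals to sum
the [0, 2) slice contributes ∫ 3*t**(5/2)/2·t^(s-1) dt
between 2 and 5/2 the integrand is 5*t**(5/2)/2·t^(s-1)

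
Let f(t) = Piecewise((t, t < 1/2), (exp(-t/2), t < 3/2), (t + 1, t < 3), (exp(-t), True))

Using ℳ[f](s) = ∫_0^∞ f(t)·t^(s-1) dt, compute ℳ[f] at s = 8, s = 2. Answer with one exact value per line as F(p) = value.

F(8) = -174811815*exp(-3/4)/64 + 55289551/18432 + 100026*exp(-3) + 106028861*exp(-1/4)/64
F(2) = -7*exp(-3/4) + 4*exp(-3) + 5*exp(-1/4) + 271/24

summing 4 kernel integrals split by 1/2, 3/2, 3 yields ℳ[f](s)
∫ t·t^(s-1) over [0, 1/2)
the [1/2, 3/2) slice contributes ∫ exp(-t/2)·t^(s-1) dt
for t in [3/2, 3): the term is ∫ (t + 1)·t^(s-1)
on [3, ∞) integrate f = exp(-t) against the kernel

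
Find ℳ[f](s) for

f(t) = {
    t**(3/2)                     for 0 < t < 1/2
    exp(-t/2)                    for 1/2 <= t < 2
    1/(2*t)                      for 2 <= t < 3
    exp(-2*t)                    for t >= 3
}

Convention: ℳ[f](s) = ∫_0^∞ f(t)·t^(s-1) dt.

breakpoints 1/2, 2, 3: one integral from each of the 4 segments
between 0 and 1/2 the integrand is t**(3/2)·t^(s-1)
∫ exp(-t/2)·t^(s-1) over [1/2, 2)
segment 2 to 3 holds 1/(2*t); add its integral
between 3 and ∞ the integrand is exp(-2*t)·t^(s-1)

(12*24**s*(s - 1)*(2*s + 3)*uppergamma(s, 1/4) - 12*24**s*(s - 1)*(2*s + 3)*uppergamma(s, 1) - 3*24**s*(2*s + 3) + 2*36**s*(2*s + 3) + 12*6**s*(s - 1)*(2*s + 3)*uppergamma(s, 6) + 6*sqrt(2)*6**s*(s - 1))/(12*12**s*(s - 1)*(2*s + 3))
  Re(s) > -3/2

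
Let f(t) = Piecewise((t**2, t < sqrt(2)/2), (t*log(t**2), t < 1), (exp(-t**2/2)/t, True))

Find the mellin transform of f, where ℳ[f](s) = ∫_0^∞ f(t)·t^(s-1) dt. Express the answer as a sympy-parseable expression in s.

the shared t-power comes off first: t**3 on [0, sqrt(2)/2); t**2*log(t**2) on [sqrt(2)/2, 1); exp(-t**2/2) on [1, ∞)
peel off the power substitution: t**(3/2) on [0, 1/2); t*log(t) on [1/2, 1); exp(-t/2) on [1, ∞)
integrate the 3 segments split at sqrt(2)/2, 1, then add the results
∫ over [0, sqrt(2)/2) of t**2·t^(s-1) joins the sum
on [sqrt(2)/2, 1): add ∫ t*log(t**2)·t^(s-1) dt
for t in [1, ∞): the term is ∫ exp(-t**2/2)/t·t^(s-1)

2**(-s/2 - 3/2)*(2**s*(s + 2)*(4*s + (s - 1)**2)*uppergamma(s/2 - 1/2, 1/2) + 2**(s/2 + 5/2)*(-s - 2) + 4*s + (s - 1)*(s + 2)*log(4) + 4*(s + 2)*log(2) + sqrt(2)*(4*s + (s - 1)**2) + 8)/((s + 2)*(4*s + (s - 1)**2))
  Re(s) > -2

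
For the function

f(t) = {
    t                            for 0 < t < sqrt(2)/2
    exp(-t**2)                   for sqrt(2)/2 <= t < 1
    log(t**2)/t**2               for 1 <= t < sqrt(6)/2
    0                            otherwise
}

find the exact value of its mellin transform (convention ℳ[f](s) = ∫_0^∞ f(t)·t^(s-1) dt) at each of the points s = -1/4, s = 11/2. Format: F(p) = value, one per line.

F(-1/4) = -8*2**(1/8)*3**(7/8)*log(3)/81 - 64*2**(1/8)*3**(7/8)/729 - uppergamma(-1/8, 1)/2 + 8*2**(1/8)*3**(7/8)*log(2)/81 + uppergamma(-1/8, 1/2)/2 + 32/81 + 2*2**(5/8)/3
F(11/2) = -uppergamma(11/4, 1)/2 - 3*2**(1/4)*3**(3/4)*log(2)/14 - 6*2**(1/4)*3**(3/4)/49 + 2**(3/4)/104 + 8/49 + 3*2**(1/4)*3**(3/4)*log(3)/14 + uppergamma(11/4, 1/2)/2

remove the power substitution first: sqrt(t) on [0, 1/2); exp(-t) on [1/2, 1); log(t)/t on [1, 3/2)
slice at sqrt(2)/2, 1, transform all 3 pieces, and sum them
for t in [0, sqrt(2)/2): the term is ∫ t·t^(s-1)
for t in [sqrt(2)/2, 1): the term is ∫ exp(-t**2)·t^(s-1)
on [1, sqrt(6)/2): add ∫ log(t**2)/t**2·t^(s-1) dt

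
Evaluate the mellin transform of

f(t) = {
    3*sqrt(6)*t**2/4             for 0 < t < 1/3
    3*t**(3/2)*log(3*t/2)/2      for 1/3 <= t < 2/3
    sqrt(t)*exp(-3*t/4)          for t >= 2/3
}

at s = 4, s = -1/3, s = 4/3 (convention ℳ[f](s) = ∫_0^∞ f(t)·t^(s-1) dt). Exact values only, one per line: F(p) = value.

invert the shared t-power to get 3*sqrt(6)*t**(3/2)/4 on [0, 1/3); 3*t*log(3*t/2)/2 on [1/3, 2/3); exp(-3*t/4) on [2/3, ∞)
back out the common scale on t: t**(3/2) on [0, 1/2); t*log(t) on [1/2, 1); exp(-t/2) on [1, ∞)
linearity at 1/3, 2/3 turns ℳ[f](s) into 3 summed integrals
on [0, 1/3): add ∫ 3*sqrt(6)*t**2/4·t^(s-1) dt
on [1/3, 2/3): add ∫ 3*t**(3/2)*log(3*t/2)/2·t^(s-1) dt
∫ over [2/3, ∞) of sqrt(t)*exp(-3*t/4)·t^(s-1) joins the sum

F(4) = sqrt(3)*((-1415*sqrt(2) + 48 + 264*log(2) + 9757440*sqrt(pi)*erfc(sqrt(2)/2))*exp(1/2) + 13753344*sqrt(2))*exp(-1/2)/705672
F(-1/3) = 3**(5/6)*(-720*2**(1/6) + 147*sqrt(2) + 420*log(2) + 360 + 980*2**(1/3)*uppergamma(1/6, 1/2))/2940
F(4/3) = 3**(1/6)*(-2880*2**(5/6) + 720 + 867*sqrt(2) + 2040*log(2) + 92480*2**(2/3)*uppergamma(11/6, 1/2))/104040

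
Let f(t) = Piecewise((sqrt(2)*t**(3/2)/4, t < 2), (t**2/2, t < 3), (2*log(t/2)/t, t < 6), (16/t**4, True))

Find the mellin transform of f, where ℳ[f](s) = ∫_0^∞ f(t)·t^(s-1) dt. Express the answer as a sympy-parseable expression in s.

(324*2**s*(s - 4)*(s + 2)*(s**2 - 2*s + 1) - 324*2**s*(s - 4)*(2*s + 3)*(s**2 - 2*s + 1) - 108*3**s*s*(s - 4)*(s + 2)*(2*s + 3)*log(3) + 108*3**s*s*(s - 4)*(s + 2)*(2*s + 3)*log(2) - 108*3**s*(s - 4)*(s + 2)*(2*s + 3)*log(2) + 108*3**s*(s - 4)*(s + 2)*(2*s + 3) + 108*3**s*(s - 4)*(s + 2)*(2*s + 3)*log(3) + 729*3**s*(s - 4)*(2*s + 3)*(s**2 - 2*s + 1) + 54*6**s*s*(s - 4)*(s + 2)*(2*s + 3)*log(3) - 54*6**s*(s - 4)*(s + 2)*(2*s + 3)*log(3) - 54*6**s*(s - 4)*(s + 2)*(2*s + 3) - 2*6**s*(s + 2)*(2*s + 3)*(s**2 - 2*s + 1))/(162*(s - 4)*(s + 2)*(2*s + 3)*(s**2 - 2*s + 1))
  -3/2 < Re(s) < 4

peel off the common scale on t: t**(3/2) on [0, 1); 2*t**2 on [1, 3/2); log(t)/t on [3/2, 3); …
cuts at 2, 3, 6: linearity sums the 4 kernel integrals
∫ sqrt(2)*t**(3/2)/4·t^(s-1) over [0, 2)
for t in [2, 3): the term is ∫ t**2/2·t^(s-1)
the [3, 6) slice contributes ∫ 2*log(t/2)/t·t^(s-1) dt
on [6, ∞): add ∫ 16/t**4·t^(s-1) dt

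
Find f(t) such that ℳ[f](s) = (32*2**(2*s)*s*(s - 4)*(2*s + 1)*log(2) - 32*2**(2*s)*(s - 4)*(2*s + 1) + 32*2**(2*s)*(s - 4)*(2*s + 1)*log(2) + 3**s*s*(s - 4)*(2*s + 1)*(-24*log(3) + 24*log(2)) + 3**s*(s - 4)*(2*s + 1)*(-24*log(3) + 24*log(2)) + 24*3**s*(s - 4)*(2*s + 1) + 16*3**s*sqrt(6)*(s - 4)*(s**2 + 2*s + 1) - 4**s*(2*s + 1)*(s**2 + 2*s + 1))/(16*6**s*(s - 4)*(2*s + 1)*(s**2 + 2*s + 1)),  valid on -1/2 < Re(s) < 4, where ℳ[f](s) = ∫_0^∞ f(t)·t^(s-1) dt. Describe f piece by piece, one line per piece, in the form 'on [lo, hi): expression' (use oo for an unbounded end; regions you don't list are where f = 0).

on [0, 1/2): sqrt(3)*sqrt(t)
on [1/2, 2/3): 3*t*log(3*t)
on [2/3, oo): 1/(81*t**4)

back out the common scale on t: sqrt(t) on [0, 3/2); t*log(t) on [3/2, 2); t**(-4) on [2, ∞)
summing 3 kernel integrals split by 1/2, 2/3 yields ℳ[f](s)
segment [0, 1/2) carries sqrt(3)*sqrt(t); integrate it
piece [1/2, 2/3): integrate 3*t*log(3*t) against the kernel
the [2/3, ∞) slice contributes ∫ 1/(81*t**4)·t^(s-1) dt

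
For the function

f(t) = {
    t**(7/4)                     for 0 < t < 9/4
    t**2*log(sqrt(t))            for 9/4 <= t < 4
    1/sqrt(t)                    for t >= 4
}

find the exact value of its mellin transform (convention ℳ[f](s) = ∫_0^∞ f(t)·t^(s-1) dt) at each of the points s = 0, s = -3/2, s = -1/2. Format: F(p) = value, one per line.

F(0) = -81*log(3)/32 - 47/128 + 27*sqrt(6)/28 + 337*log(2)/32
F(-3/2) = -31/32 + log(128/27) + 2*sqrt(6)
F(-1/2) = -9*log(3)/4 - 7/9 + 9*sqrt(6)/10 + 91*log(2)/12

peel off the shared t-power: t**(3/4) on [0, 9/4); t*log(sqrt(t)) on [9/4, 4); t**(-3/2) on [4, ∞)
invert the shared t-power to get t**(1/4) on [0, 9/4); sqrt(t)*log(sqrt(t)) on [9/4, 4); t**(-2) on [4, ∞)
reversing the power substitution: sqrt(t) on [0, 3/2); t*log(t) on [3/2, 2); t**(-4) on [2, ∞)
split f at 9/4, 4: ℳ[f](s) collects 3 kernel integrals
over [0, 9/4), the kernel integral of t**(7/4) enters the sum
over [9/4, 4), the kernel integral of t**2*log(sqrt(t)) enters the sum
∫ 1/sqrt(t)·t^(s-1) over [4, ∞)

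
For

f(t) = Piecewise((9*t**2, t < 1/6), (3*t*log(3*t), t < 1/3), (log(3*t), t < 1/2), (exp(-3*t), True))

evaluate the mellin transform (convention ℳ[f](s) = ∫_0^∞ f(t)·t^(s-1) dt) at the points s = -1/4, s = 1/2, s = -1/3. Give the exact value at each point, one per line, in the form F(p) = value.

strip the common scale on t: t**2 on [0, 1/2); t*log(t) on [1/2, 1); log(t) on [1, 3/2); …
f breaks at 1/6, 1/3, 1/2 into 4 integrals to sum
for t in [0, 1/6): the term is ∫ 9*t**2·t^(s-1)
between 1/6 and 1/3 the integrand is 3*t*log(3*t)·t^(s-1)
on [1/3, 1/2): add ∫ log(3*t)·t^(s-1) dt
segment [1/2, ∞) carries exp(-3*t); integrate it

F(-1/4) = 6**(1/4)*(-672*3**(3/4) + log(2**(84 + 168*3**(3/4))/3**(168*3**(3/4))) + 63*2**(3/4)*uppergamma(-1/4, 3/2) + 130 + 896*2**(3/4))/126
F(1/2) = sqrt(6)*(-360*sqrt(3) + 90*sqrt(2)*sqrt(pi)*erfc(sqrt(6)/2) + 29 + log(2**(30 - 180*sqrt(3))*3**(180*sqrt(3))) + 320*sqrt(2))/540
F(-1/3) = 6**(1/3)*(-120*3**(2/3) + log(2**(30 + 40*3**(2/3))/3**(40*3**(2/3))) + 20*2**(2/3)*uppergamma(-1/3, 3/2) + 51 + 135*2**(2/3))/40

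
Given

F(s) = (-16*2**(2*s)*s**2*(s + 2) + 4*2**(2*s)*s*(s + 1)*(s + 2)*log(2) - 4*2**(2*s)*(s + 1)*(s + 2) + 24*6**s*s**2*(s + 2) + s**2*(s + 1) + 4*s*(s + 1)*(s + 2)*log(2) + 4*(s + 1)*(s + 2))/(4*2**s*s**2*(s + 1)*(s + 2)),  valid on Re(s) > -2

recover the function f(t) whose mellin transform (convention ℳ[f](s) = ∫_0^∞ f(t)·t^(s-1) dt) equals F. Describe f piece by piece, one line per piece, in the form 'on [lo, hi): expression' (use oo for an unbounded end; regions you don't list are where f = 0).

linearity at 1/2, 2 turns ℳ[f](s) into 3 summed integrals
∫ over [0, 1/2) of t**2·t^(s-1) joins the sum
segment [1/2, 2) carries log(t); integrate it
on [2, 3) integrate f = 2*t against the kernel

on [0, 1/2): t**2
on [1/2, 2): log(t)
on [2, 3): 2*t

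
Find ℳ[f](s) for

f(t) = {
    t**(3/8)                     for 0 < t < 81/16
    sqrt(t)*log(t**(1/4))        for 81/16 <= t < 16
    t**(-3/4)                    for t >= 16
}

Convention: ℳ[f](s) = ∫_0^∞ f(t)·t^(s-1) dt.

(-32*2**(8*s)*(4*s - 3)*(8*s + 3) + 32*256**s*(4*s - 3)*(4*s + 1)*(8*s + 3)*log(2) + 32*256**s*(4*s - 3)*(8*s + 3)*log(2) - 256**s*(8*s + 3)*(8*s + (4*s + 1)**2 + 3) + 18*3**(4*s)*(4*s - 3)*(8*s + 3) + 12*3**(4*s)*sqrt(6)*(4*s - 3)*(8*s + (4*s + 1)**2 + 3) + 81**s*(4*s - 3)*(4*s + 1)*(8*s + 3)*(-18*log(3) + 18*log(2)) + 81**s*(4*s - 3)*(8*s + 3)*(-18*log(3) + 18*log(2)))/(2*2**(4*s)*(4*s - 3)*(8*s + 3)*(8*s + (4*s + 1)**2 + 3))
  -3/8 < Re(s) < 3/4

strip the power substitution: t**(3/4) on [0, 9/4); t*log(sqrt(t)) on [9/4, 4); t**(-3/2) on [4, ∞)
undo the shared t-power: t**(1/4) on [0, 9/4); sqrt(t)*log(sqrt(t)) on [9/4, 4); t**(-2) on [4, ∞)
remove the power substitution first: sqrt(t) on [0, 3/2); t*log(t) on [3/2, 2); t**(-4) on [2, ∞)
the 3 pieces separated at 81/16, 16 each add one integral
for t in [0, 81/16): the term is ∫ t**(3/8)·t^(s-1)
piece [81/16, 16): integrate sqrt(t)*log(t**(1/4)) against the kernel
segment 16 to ∞ holds t**(-3/4); add its integral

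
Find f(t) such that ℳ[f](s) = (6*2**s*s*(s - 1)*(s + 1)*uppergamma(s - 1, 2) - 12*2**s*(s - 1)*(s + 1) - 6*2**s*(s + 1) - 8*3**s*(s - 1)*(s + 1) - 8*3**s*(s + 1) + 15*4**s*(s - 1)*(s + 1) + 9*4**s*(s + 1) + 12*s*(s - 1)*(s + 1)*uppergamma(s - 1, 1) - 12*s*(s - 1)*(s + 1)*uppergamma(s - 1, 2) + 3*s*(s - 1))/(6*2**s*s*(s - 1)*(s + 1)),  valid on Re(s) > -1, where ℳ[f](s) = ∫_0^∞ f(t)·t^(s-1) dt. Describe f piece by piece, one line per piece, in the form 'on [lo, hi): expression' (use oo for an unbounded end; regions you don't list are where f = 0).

the shared t-power comes off first: t**2 on [0, 1/2); exp(-2*t) on [1/2, 1); t + 1 on [1, 3/2); …
along the cuts 1/2, 1, 3/2, 2, ℳ[f](s) splits into 5 integrals
over [0, 1/2), the kernel integral of t enters the sum
between 1/2 and 1 the integrand is exp(-2*t)/t·t^(s-1)
∫ (t + 1)/t·t^(s-1) over [1, 3/2)
segment [3/2, 2) carries (t + 3)/t; integrate it
over [2, ∞), the kernel integral of exp(-t)/t enters the sum

on [0, 1/2): t
on [1/2, 1): exp(-2*t)/t
on [1, 3/2): (t + 1)/t
on [3/2, 2): (t + 3)/t
on [2, oo): exp(-t)/t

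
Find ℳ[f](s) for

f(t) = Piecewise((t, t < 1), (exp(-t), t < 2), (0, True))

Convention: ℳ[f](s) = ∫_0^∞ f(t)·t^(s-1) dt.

((s + 1)*uppergamma(s, 1) - (s + 1)*uppergamma(s, 2) + 1)/(s + 1)
  Re(s) > -1

integrate the 2 segments split at 1, then add the results
between 0 and 1 the integrand is t·t^(s-1)
over [1, 2), the kernel integral of exp(-t) enters the sum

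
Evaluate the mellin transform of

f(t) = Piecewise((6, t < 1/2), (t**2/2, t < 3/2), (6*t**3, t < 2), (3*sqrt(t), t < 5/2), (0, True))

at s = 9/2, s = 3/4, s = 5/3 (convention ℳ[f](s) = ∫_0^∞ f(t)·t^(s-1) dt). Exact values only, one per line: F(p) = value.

F(9/2) = -53217*sqrt(6)/8320 + 6303/160 + 2556929*sqrt(2)/24960
F(3/4) = 2**(1/4)*(-549*3**(3/4) - 181 + 660*sqrt(2)*5**(1/4) + 2816*sqrt(2))/220
F(5/3) = 3*2**(1/3)*(-161460*3**(2/3) - 147840*2**(5/6) + 47593 + 231000*sqrt(2)*5**(1/6) + 1098240*2**(1/3))/160160

slice at 1/2, 3/2, 2, transform all 4 pieces, and sum them
segment 0 to 1/2 holds 6; add its integral
on [1/2, 3/2): add ∫ t**2/2·t^(s-1) dt
on [3/2, 2): add ∫ 6*t**3·t^(s-1) dt
the [2, 5/2) slice contributes ∫ 3*sqrt(t)·t^(s-1) dt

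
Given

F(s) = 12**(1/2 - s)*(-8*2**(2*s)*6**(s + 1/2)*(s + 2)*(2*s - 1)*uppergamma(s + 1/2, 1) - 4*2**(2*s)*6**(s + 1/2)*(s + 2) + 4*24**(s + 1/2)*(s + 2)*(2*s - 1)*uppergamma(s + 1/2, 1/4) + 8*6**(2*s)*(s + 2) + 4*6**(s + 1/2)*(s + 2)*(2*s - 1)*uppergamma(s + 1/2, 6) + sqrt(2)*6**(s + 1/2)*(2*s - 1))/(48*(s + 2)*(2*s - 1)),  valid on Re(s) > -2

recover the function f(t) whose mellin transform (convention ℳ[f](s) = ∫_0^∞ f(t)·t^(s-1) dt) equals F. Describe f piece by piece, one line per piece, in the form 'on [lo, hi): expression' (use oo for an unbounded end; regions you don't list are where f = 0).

reversing the shared t-power: t**(3/2) on [0, 1/2); exp(-t/2) on [1/2, 2); 1/(2*t) on [2, 3); …
split f at 1/2, 2, 3: ℳ[f](s) collects 4 kernel integrals
the [0, 1/2) slice contributes ∫ t**2·t^(s-1) dt
piece [1/2, 2): integrate sqrt(t)*exp(-t/2) against the kernel
the [2, 3) slice contributes ∫ 1/(2*sqrt(t))·t^(s-1) dt
piece [3, ∞): integrate sqrt(t)*exp(-2*t) against the kernel

on [0, 1/2): t**2
on [1/2, 2): sqrt(t)*exp(-t/2)
on [2, 3): 1/(2*sqrt(t))
on [3, oo): sqrt(t)*exp(-2*t)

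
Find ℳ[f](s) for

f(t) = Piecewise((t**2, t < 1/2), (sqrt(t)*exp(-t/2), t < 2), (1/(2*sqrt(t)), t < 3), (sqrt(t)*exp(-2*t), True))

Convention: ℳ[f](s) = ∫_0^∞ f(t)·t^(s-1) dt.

12**(1/2 - s)*(-8*2**(2*s)*6**(s + 1/2)*(s + 2)*(2*s - 1)*uppergamma(s + 1/2, 1) - 4*2**(2*s)*6**(s + 1/2)*(s + 2) + 4*24**(s + 1/2)*(s + 2)*(2*s - 1)*uppergamma(s + 1/2, 1/4) + 8*6**(2*s)*(s + 2) + 4*6**(s + 1/2)*(s + 2)*(2*s - 1)*uppergamma(s + 1/2, 6) + sqrt(2)*6**(s + 1/2)*(2*s - 1))/(48*(s + 2)*(2*s - 1))
  Re(s) > -2

back out the shared t-power: t**(3/2) on [0, 1/2); exp(-t/2) on [1/2, 2); 1/(2*t) on [2, 3); …
cuts at 1/2, 2, 3: linearity sums the 4 kernel integrals
∫ over [0, 1/2) of t**2·t^(s-1) joins the sum
segment 1/2 to 2 holds sqrt(t)*exp(-t/2); add its integral
on [2, 3) integrate f = 1/(2*sqrt(t)) against the kernel
piece [3, ∞): integrate sqrt(t)*exp(-2*t) against the kernel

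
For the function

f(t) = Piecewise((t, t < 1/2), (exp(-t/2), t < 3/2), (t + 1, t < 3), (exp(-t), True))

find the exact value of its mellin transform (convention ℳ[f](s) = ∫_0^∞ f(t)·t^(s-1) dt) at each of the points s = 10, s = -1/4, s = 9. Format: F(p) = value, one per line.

F(10) = -201383466759*exp(-3/4)/256 + 2477577947/112640 + 7280604*exp(-3) + 122145247909*exp(-1/4)/256
F(-1/4) = 2**(1/4)*(-3*sqrt(2)*uppergamma(-1/4, 3/4) + 3*2**(3/4)*uppergamma(-1/4, 3) + 4 + 3*sqrt(2)*uppergamma(-1/4, 1/4) + 4*3**(3/4))/6
F(9) = -5593984641*exp(-3/4)/128 + 20689567/2560 + 806769*exp(-3) + 3392923553*exp(-1/4)/128

cuts at 1/2, 3/2, 3: linearity sums the 4 kernel integrals
∫ over [0, 1/2) of t·t^(s-1) joins the sum
[1/2, 3/2) adds the kernel integral of exp(-t/2)
the [3/2, 3) slice contributes ∫ (t + 1)·t^(s-1) dt
[3, ∞) adds the kernel integral of exp(-t)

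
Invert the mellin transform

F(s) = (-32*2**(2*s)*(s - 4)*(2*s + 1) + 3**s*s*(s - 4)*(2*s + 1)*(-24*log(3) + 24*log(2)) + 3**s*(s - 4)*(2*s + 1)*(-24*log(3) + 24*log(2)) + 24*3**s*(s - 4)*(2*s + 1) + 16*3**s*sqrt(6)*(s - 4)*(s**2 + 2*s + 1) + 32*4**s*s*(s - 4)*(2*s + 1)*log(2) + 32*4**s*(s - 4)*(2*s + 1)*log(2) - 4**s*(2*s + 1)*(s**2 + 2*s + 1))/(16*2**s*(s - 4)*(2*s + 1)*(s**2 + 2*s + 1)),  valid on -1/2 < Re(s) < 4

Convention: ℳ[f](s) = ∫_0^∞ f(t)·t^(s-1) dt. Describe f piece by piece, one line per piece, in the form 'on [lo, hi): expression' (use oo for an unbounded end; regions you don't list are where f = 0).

on [0, 3/2): sqrt(t)
on [3/2, 2): t*log(t)
on [2, oo): t**(-4)

treat the 3 regions marked off by 3/2, 2 separately and sum
∫ sqrt(t)·t^(s-1) over [0, 3/2)
over [3/2, 2), the kernel integral of t*log(t) enters the sum
∫ over [2, ∞) of t**(-4)·t^(s-1) joins the sum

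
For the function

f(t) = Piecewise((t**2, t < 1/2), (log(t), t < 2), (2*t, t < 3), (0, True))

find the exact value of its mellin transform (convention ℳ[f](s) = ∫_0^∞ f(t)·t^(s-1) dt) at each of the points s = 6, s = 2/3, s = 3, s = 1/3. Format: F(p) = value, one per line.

slice at 1/2, 2, transform all 3 pieces, and sum them
segment 0 to 1/2 holds t**2; add its integral
over [1/2, 2), the kernel integral of log(t) enters the sum
between 2 and 3 the integrand is 2*t·t^(s-1)

F(6) = 4097*log(2)/384 + 8408191/14336
F(2/3) = 3*2**(1/3)*(-496*2**(1/3) + 125 + log(2**(80 + 160*2**(1/3))) + 192*6**(2/3))/320
F(3) = 65*log(2)/24 + 5061/160
F(1/3) = 3*2**(2/3)*(-112*2**(2/3) + log(2**(28 + 28*2**(2/3))) + 42*6**(1/3) + 85)/56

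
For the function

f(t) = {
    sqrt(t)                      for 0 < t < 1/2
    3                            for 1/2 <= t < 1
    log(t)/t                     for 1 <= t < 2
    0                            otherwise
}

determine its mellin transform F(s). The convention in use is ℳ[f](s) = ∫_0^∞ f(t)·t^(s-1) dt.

(2*2**s*s*(2*s + 1) + 6*2**s*(s - 1)**2*(2*s + 1) + 4**s*s*(s - 1)*(2*s + 1)*log(2) - 4**s*s*(2*s + 1) + 2*sqrt(2)*s*(s - 1)**2 - 6*(s - 1)**2*(2*s + 1))/(2*2**s*s*(s - 1)**2*(2*s + 1))
  Re(s) > -1/2

invert the shared t-power to get t**(3/2) on [0, 1/2); 3*t on [1/2, 1); log(t) on [1, 2)
summing 3 kernel integrals split by 1/2, 1 yields ℳ[f](s)
piece [0, 1/2): integrate sqrt(t) against the kernel
piece [1/2, 1): integrate 3 against the kernel
the [1, 2) slice contributes ∫ log(t)/t·t^(s-1) dt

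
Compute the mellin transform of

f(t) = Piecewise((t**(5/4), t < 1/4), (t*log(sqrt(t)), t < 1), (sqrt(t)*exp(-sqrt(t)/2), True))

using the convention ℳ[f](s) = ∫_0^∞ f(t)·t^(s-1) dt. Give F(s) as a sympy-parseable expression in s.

(8*2**(4*s)*(4*s + 5)*(4*s + (2*s + 1)**2 + 3)*uppergamma(2*s + 1, 1/2) - 4*2**(2*s)*(4*s + 5) + 4*s + (2*s + 1)*(4*s + 5)*log(2) + (4*s + 5)*log(2) + sqrt(2)*(4*s + (2*s + 1)**2 + 3) + 5)/(2*2**(2*s)*(4*s + 5)*(4*s + (2*s + 1)**2 + 3))
  Re(s) > -5/4

back out the shared t-power: t**(3/4) on [0, 1/4); sqrt(t)*log(sqrt(t)) on [1/4, 1); exp(-sqrt(t)/2) on [1, ∞)
invert the power substitution to get t**(3/2) on [0, 1/2); t*log(t) on [1/2, 1); exp(-t/2) on [1, ∞)
linearity at 1/4, 1 turns ℳ[f](s) into 3 summed integrals
piece [0, 1/4): integrate t**(5/4) against the kernel
on [1/4, 1): add ∫ t*log(sqrt(t))·t^(s-1) dt
piece [1, ∞): integrate sqrt(t)*exp(-sqrt(t)/2) against the kernel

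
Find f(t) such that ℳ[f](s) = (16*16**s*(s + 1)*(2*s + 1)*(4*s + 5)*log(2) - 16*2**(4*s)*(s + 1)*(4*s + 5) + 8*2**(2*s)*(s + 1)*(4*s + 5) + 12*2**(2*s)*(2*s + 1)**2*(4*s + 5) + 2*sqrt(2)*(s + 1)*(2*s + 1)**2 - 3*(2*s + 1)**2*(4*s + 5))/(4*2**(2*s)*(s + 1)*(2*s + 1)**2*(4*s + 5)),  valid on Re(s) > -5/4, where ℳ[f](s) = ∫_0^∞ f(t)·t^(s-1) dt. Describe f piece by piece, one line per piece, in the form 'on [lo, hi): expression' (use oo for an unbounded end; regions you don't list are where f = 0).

on [0, 1/4): t**(5/4)
on [1/4, 1): 3*t
on [1, 4): sqrt(t)*log(sqrt(t))

remove the power substitution first: t**(5/2) on [0, 1/2); 3*t**2 on [1/2, 1); t*log(t) on [1, 2)
remove the shared t-power first: t**(3/2) on [0, 1/2); 3*t on [1/2, 1); log(t) on [1, 2)
decompose at 1/4, 1; ℳ[f](s) sums the 3 pieces' integrals
∫ over [0, 1/4) of t**(5/4)·t^(s-1) joins the sum
segment [1/4, 1) carries 3*t; integrate it
∫ over [1, 4) of sqrt(t)*log(sqrt(t))·t^(s-1) joins the sum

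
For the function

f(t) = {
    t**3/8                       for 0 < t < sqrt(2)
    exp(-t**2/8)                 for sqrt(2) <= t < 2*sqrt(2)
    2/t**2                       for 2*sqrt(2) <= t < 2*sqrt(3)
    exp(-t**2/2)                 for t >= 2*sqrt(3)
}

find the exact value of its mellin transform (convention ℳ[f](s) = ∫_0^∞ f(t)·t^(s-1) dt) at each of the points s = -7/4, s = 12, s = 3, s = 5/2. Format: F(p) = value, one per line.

the common scale on t comes off first: t**3 on [0, sqrt(2)/2); exp(-t**2/2) on [sqrt(2)/2, sqrt(2)); 1/(2*t**2) on [sqrt(2), sqrt(3)); …
strip the power substitution: t**(3/2) on [0, 1/2); exp(-t/2) on [1/2, 2); 1/(2*t) on [2, 3); …
slice at sqrt(2), 2*sqrt(2), 2*sqrt(3), transform all 4 pieces, and sum them
segment 0 to sqrt(2) holds t**3/8; add its integral
∫ exp(-t**2/8)·t^(s-1) over [sqrt(2), 2*sqrt(2))
over [2*sqrt(2), 2*sqrt(3)), the kernel integral of 2/t**2 enters the sum
∫ exp(-t**2/2)·t^(s-1) over [2*sqrt(3), ∞)

F(-7/4) = -2**(3/8)*uppergamma(-7/8, 1)/16 - 2**(1/4)*3**(1/8)/270 + 2**(1/8)*uppergamma(-7/8, 6)/4 + 2**(3/8)/120 + 2**(3/8)*uppergamma(-7/8, 1/4)/16 + 2**(5/8)/10
F(12) = -42729472*exp(-1) + 16*sqrt(2)/15 + 690432*exp(-6) + 216064/5 + 20195968*exp(-1/4)
F(3) = -4*sqrt(2) - 8*sqrt(2)*exp(-1) - 4*sqrt(2)*sqrt(pi)*erfc(1) + sqrt(2)*sqrt(pi)*erfc(sqrt(6))/2 + 2*sqrt(3)*exp(-6) + 1/6 + 4*sqrt(2)*exp(-1/4) + 4*sqrt(2)*sqrt(pi)*erfc(1/2) + 4*sqrt(3)
F(5/2) = -43*2**(3/4)/11 - 4*2**(3/4)*uppergamma(5/4, 1) + 2**(1/4)*uppergamma(5/4, 6) + 4*2**(3/4)*uppergamma(5/4, 1/4) + 4*sqrt(2)*3**(1/4)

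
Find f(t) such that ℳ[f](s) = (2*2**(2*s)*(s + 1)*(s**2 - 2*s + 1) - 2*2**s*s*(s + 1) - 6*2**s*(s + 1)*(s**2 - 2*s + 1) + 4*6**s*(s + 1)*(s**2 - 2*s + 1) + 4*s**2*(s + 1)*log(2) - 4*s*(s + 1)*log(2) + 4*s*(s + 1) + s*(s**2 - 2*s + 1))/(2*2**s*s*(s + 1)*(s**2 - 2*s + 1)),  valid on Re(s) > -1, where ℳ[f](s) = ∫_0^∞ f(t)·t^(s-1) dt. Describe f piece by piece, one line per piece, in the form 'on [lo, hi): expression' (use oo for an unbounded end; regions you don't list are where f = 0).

on [0, 1/2): t
on [1/2, 1): log(t)/t
on [1, 2): 3
on [2, 3): 2

along the cuts 1/2, 1, 2, ℳ[f](s) splits into 4 integrals
for t in [0, 1/2): the term is ∫ t·t^(s-1)
segment 1/2 to 1 holds log(t)/t; add its integral
piece [1, 2): integrate 3 against the kernel
[2, 3) adds the kernel integral of 2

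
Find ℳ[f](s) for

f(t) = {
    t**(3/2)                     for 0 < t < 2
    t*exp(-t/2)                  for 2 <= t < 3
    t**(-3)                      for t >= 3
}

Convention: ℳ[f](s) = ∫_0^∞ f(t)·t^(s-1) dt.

(54*2**s*(s - 3)*(2*s + 3)*uppergamma(s + 1, 1) - 54*2**s*(s - 3)*(2*s + 3)*uppergamma(s + 1, 3/2) + 108*2**(s + 1/2)*(s - 3) - 3**s*(2*s + 3))/(27*(s - 3)*(2*s + 3))
  -3/2 < Re(s) < 3

invert the shared t-power to get t on [0, 2); sqrt(t)*exp(-t/2) on [2, 3); t**(-7/2) on [3, ∞)
undo the shared t-power: sqrt(t) on [0, 2); exp(-t/2) on [2, 3); t**(-4) on [3, ∞)
breakpoints 2, 3: one integral from each of the 3 segments
∫ over [0, 2) of t**(3/2)·t^(s-1) joins the sum
the [2, 3) slice contributes ∫ t*exp(-t/2)·t^(s-1) dt
∫ over [3, ∞) of t**(-3)·t^(s-1) joins the sum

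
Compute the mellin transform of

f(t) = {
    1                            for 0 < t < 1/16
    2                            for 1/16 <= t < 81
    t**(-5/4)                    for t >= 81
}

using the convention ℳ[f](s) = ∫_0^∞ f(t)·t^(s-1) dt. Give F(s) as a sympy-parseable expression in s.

remove the power substitution first: 1 on [0, 1/4); 2 on [1/4, 9); t**(-5/2) on [9, ∞)
remove the power substitution first: 1 on [0, 1/2); 2 on [1/2, 3); t**(-5) on [3, ∞)
invert the shared t-power to get t on [0, 1/2); 2*t on [1/2, 3); t**(-4) on [3, ∞)
along the cuts 1/16, 81, ℳ[f](s) splits into 3 integrals
[0, 1/16) adds the kernel integral of 1
on [1/16, 81) integrate f = 2 against the kernel
over [81, ∞), the kernel integral of t**(-5/4) enters the sum

(1940*6**(4*s)*s - 2430*6**(4*s) - 972*s + 1215)/(243*16**s*s*(4*s - 5))
  0 < Re(s) < 5/4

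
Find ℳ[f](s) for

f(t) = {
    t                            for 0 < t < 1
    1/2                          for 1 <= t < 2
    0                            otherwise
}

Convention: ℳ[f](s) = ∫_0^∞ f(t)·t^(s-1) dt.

(2**s*(s + 1) + s - 1)/(2*s*(s + 1))
  Re(s) > -1

summing 2 kernel integrals split by 1 yields ℳ[f](s)
on [0, 1) integrate f = t against the kernel
on [1, 2) integrate f = 1/2 against the kernel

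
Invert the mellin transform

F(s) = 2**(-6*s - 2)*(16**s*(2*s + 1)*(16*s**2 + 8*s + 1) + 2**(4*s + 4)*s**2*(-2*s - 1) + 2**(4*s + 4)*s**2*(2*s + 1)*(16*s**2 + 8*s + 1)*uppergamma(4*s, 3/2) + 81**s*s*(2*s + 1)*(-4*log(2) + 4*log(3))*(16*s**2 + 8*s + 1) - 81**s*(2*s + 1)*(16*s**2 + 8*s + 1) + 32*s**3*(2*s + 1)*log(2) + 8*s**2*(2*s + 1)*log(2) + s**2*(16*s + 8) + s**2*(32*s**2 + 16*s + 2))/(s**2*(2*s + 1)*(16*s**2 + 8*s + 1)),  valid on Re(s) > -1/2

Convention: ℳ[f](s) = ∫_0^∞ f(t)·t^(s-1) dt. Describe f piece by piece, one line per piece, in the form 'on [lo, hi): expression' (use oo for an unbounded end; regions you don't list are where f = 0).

peel off the power substitution: 2*t on [0, 1/8); sqrt(2)*sqrt(t)*log(sqrt(2)*sqrt(t)) on [1/8, 1/2); log(sqrt(2)*sqrt(t)) on [1/2, 9/8); …
remove the common scale on t first: t on [0, 1/4); sqrt(t)*log(sqrt(t)) on [1/4, 1); log(sqrt(t)) on [1, 9/4); …
peel off the power substitution: t**2 on [0, 1/2); t*log(t) on [1/2, 1); log(t) on [1, 3/2); …
the 4 pieces separated at 1/64, 1/4, 81/64 each add one integral
segment 0 to 1/64 holds 2*sqrt(t); add its integral
[1/64, 1/4) adds the kernel integral of sqrt(2)*t**(1/4)*log(sqrt(2)*t**(1/4))
segment [1/4, 81/64) carries log(sqrt(2)*t**(1/4)); integrate it
on [81/64, ∞) integrate f = exp(-sqrt(2)*t**(1/4)) against the kernel

on [0, 1/64): 2*sqrt(t)
on [1/64, 1/4): sqrt(2)*t**(1/4)*log(sqrt(2)*t**(1/4))
on [1/4, 81/64): log(sqrt(2)*t**(1/4))
on [81/64, oo): exp(-sqrt(2)*t**(1/4))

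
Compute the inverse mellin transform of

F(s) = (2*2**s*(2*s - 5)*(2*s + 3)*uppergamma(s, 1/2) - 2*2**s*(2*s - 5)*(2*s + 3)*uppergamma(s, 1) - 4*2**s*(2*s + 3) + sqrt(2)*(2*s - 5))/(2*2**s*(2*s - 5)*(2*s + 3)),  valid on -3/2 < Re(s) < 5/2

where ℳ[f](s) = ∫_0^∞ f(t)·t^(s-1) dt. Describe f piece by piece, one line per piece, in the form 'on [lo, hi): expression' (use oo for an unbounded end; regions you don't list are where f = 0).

summing 3 kernel integrals split by 1/2, 1 yields ℳ[f](s)
for t in [0, 1/2): the term is ∫ t**(3/2)·t^(s-1)
piece [1/2, 1): integrate exp(-t) against the kernel
on [1, ∞): add ∫ t**(-5/2)·t^(s-1) dt

on [0, 1/2): t**(3/2)
on [1/2, 1): exp(-t)
on [1, oo): t**(-5/2)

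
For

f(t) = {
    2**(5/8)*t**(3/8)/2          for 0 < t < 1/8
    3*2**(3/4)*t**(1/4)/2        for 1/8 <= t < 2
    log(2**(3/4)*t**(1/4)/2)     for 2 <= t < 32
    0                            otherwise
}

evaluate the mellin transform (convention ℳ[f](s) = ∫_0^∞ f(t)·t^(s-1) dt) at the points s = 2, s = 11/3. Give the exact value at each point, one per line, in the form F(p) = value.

F(2) = -5609/96 + sqrt(2)/608 + 512*log(2)
F(11/3) = -589824*2**(1/3)/121 - 9/48128 + 3*sqrt(2)/99328 + 35694*2**(2/3)/5687 + 786432*2**(1/3)*log(2)/11

peel off the common scale on t: t**(3/8) on [0, 1/16); 3*t**(1/4) on [1/16, 1); log(t**(1/4)) on [1, 16)
invert the power substitution to get t**(3/4) on [0, 1/4); 3*sqrt(t) on [1/4, 1); log(sqrt(t)) on [1, 4)
peel off the power substitution: t**(3/2) on [0, 1/2); 3*t on [1/2, 1); log(t) on [1, 2)
breakpoints 1/8, 2: one integral from each of the 3 segments
for t in [0, 1/8): the term is ∫ 2**(5/8)*t**(3/8)/2·t^(s-1)
segment 1/8 to 2 holds 3*2**(3/4)*t**(1/4)/2; add its integral
∫ log(2**(3/4)*t**(1/4)/2)·t^(s-1) over [2, 32)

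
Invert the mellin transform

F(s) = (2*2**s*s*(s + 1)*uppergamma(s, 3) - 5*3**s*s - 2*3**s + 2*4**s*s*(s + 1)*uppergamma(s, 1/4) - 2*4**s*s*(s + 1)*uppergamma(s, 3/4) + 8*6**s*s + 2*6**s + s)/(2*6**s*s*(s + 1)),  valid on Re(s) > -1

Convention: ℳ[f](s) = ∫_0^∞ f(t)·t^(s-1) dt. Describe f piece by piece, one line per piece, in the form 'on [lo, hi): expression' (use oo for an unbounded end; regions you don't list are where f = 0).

remove the common scale on t first: t on [0, 1/2); exp(-t/2) on [1/2, 3/2); t + 1 on [3/2, 3); …
decompose at 1/6, 1/2, 1; ℳ[f](s) sums the 4 pieces' integrals
piece [0, 1/6): integrate 3*t against the kernel
∫ exp(-3*t/2)·t^(s-1) over [1/6, 1/2)
∫ over [1/2, 1) of (3*t + 1)·t^(s-1) joins the sum
[1, ∞) adds the kernel integral of exp(-3*t)

on [0, 1/6): 3*t
on [1/6, 1/2): exp(-3*t/2)
on [1/2, 1): 3*t + 1
on [1, oo): exp(-3*t)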